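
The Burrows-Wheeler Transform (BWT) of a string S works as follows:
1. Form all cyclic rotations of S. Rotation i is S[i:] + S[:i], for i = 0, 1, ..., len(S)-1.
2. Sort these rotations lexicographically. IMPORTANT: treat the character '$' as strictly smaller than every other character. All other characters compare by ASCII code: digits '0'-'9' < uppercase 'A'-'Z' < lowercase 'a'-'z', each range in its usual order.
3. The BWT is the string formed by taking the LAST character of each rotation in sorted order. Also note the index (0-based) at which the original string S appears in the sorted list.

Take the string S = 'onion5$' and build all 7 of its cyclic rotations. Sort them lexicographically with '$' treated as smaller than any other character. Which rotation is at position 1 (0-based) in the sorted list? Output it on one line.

Answer: 5$onion

Derivation:
All 7 rotations (rotation i = S[i:]+S[:i]):
  rot[0] = onion5$
  rot[1] = nion5$o
  rot[2] = ion5$on
  rot[3] = on5$oni
  rot[4] = n5$onio
  rot[5] = 5$onion
  rot[6] = $onion5
Sorted (with $ < everything):
  sorted[0] = $onion5
  sorted[1] = 5$onion
  sorted[2] = ion5$on
  sorted[3] = n5$onio
  sorted[4] = nion5$o
  sorted[5] = on5$oni
  sorted[6] = onion5$
sorted[1] = 5$onion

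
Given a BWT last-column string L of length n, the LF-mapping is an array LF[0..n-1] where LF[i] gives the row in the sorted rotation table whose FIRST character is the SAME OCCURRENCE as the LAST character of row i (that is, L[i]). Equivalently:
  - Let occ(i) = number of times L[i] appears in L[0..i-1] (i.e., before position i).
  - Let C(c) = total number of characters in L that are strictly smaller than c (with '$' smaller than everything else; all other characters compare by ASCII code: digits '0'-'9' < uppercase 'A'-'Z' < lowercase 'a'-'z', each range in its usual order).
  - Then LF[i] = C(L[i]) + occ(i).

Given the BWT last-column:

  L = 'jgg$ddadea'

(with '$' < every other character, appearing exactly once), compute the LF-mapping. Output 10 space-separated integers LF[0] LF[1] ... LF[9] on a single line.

Answer: 9 7 8 0 3 4 1 5 6 2

Derivation:
Char counts: '$':1, 'a':2, 'd':3, 'e':1, 'g':2, 'j':1
C (first-col start): C('$')=0, C('a')=1, C('d')=3, C('e')=6, C('g')=7, C('j')=9
L[0]='j': occ=0, LF[0]=C('j')+0=9+0=9
L[1]='g': occ=0, LF[1]=C('g')+0=7+0=7
L[2]='g': occ=1, LF[2]=C('g')+1=7+1=8
L[3]='$': occ=0, LF[3]=C('$')+0=0+0=0
L[4]='d': occ=0, LF[4]=C('d')+0=3+0=3
L[5]='d': occ=1, LF[5]=C('d')+1=3+1=4
L[6]='a': occ=0, LF[6]=C('a')+0=1+0=1
L[7]='d': occ=2, LF[7]=C('d')+2=3+2=5
L[8]='e': occ=0, LF[8]=C('e')+0=6+0=6
L[9]='a': occ=1, LF[9]=C('a')+1=1+1=2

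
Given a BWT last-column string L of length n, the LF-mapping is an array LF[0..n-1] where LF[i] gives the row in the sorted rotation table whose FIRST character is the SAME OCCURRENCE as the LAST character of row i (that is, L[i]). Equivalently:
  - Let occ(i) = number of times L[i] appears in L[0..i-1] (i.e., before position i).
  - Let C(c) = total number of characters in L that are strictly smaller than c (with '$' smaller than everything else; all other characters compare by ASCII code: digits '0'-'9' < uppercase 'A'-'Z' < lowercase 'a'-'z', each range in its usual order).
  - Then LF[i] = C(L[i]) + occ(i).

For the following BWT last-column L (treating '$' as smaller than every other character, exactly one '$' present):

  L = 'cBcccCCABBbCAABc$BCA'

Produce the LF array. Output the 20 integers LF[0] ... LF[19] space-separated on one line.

Answer: 15 5 16 17 18 10 11 1 6 7 14 12 2 3 8 19 0 9 13 4

Derivation:
Char counts: '$':1, 'A':4, 'B':5, 'C':4, 'b':1, 'c':5
C (first-col start): C('$')=0, C('A')=1, C('B')=5, C('C')=10, C('b')=14, C('c')=15
L[0]='c': occ=0, LF[0]=C('c')+0=15+0=15
L[1]='B': occ=0, LF[1]=C('B')+0=5+0=5
L[2]='c': occ=1, LF[2]=C('c')+1=15+1=16
L[3]='c': occ=2, LF[3]=C('c')+2=15+2=17
L[4]='c': occ=3, LF[4]=C('c')+3=15+3=18
L[5]='C': occ=0, LF[5]=C('C')+0=10+0=10
L[6]='C': occ=1, LF[6]=C('C')+1=10+1=11
L[7]='A': occ=0, LF[7]=C('A')+0=1+0=1
L[8]='B': occ=1, LF[8]=C('B')+1=5+1=6
L[9]='B': occ=2, LF[9]=C('B')+2=5+2=7
L[10]='b': occ=0, LF[10]=C('b')+0=14+0=14
L[11]='C': occ=2, LF[11]=C('C')+2=10+2=12
L[12]='A': occ=1, LF[12]=C('A')+1=1+1=2
L[13]='A': occ=2, LF[13]=C('A')+2=1+2=3
L[14]='B': occ=3, LF[14]=C('B')+3=5+3=8
L[15]='c': occ=4, LF[15]=C('c')+4=15+4=19
L[16]='$': occ=0, LF[16]=C('$')+0=0+0=0
L[17]='B': occ=4, LF[17]=C('B')+4=5+4=9
L[18]='C': occ=3, LF[18]=C('C')+3=10+3=13
L[19]='A': occ=3, LF[19]=C('A')+3=1+3=4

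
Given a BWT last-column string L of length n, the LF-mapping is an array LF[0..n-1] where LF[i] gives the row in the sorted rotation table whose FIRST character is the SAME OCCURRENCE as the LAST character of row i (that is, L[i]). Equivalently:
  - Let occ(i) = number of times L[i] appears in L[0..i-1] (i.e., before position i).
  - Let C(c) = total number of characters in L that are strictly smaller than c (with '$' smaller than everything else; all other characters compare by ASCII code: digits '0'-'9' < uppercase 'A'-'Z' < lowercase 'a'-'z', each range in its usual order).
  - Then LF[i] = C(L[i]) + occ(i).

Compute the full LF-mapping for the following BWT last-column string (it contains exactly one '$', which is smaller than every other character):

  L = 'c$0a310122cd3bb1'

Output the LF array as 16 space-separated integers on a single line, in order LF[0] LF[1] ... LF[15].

Char counts: '$':1, '0':2, '1':3, '2':2, '3':2, 'a':1, 'b':2, 'c':2, 'd':1
C (first-col start): C('$')=0, C('0')=1, C('1')=3, C('2')=6, C('3')=8, C('a')=10, C('b')=11, C('c')=13, C('d')=15
L[0]='c': occ=0, LF[0]=C('c')+0=13+0=13
L[1]='$': occ=0, LF[1]=C('$')+0=0+0=0
L[2]='0': occ=0, LF[2]=C('0')+0=1+0=1
L[3]='a': occ=0, LF[3]=C('a')+0=10+0=10
L[4]='3': occ=0, LF[4]=C('3')+0=8+0=8
L[5]='1': occ=0, LF[5]=C('1')+0=3+0=3
L[6]='0': occ=1, LF[6]=C('0')+1=1+1=2
L[7]='1': occ=1, LF[7]=C('1')+1=3+1=4
L[8]='2': occ=0, LF[8]=C('2')+0=6+0=6
L[9]='2': occ=1, LF[9]=C('2')+1=6+1=7
L[10]='c': occ=1, LF[10]=C('c')+1=13+1=14
L[11]='d': occ=0, LF[11]=C('d')+0=15+0=15
L[12]='3': occ=1, LF[12]=C('3')+1=8+1=9
L[13]='b': occ=0, LF[13]=C('b')+0=11+0=11
L[14]='b': occ=1, LF[14]=C('b')+1=11+1=12
L[15]='1': occ=2, LF[15]=C('1')+2=3+2=5

Answer: 13 0 1 10 8 3 2 4 6 7 14 15 9 11 12 5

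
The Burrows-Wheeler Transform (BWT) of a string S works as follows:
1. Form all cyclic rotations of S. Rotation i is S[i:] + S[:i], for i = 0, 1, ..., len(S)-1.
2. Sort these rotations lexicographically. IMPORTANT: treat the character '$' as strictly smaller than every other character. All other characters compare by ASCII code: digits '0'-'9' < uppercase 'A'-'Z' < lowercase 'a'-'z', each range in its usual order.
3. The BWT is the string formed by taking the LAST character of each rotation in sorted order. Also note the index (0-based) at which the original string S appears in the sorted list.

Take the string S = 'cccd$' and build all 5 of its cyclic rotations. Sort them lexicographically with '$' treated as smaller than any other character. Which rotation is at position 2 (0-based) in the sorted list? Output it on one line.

All 5 rotations (rotation i = S[i:]+S[:i]):
  rot[0] = cccd$
  rot[1] = ccd$c
  rot[2] = cd$cc
  rot[3] = d$ccc
  rot[4] = $cccd
Sorted (with $ < everything):
  sorted[0] = $cccd
  sorted[1] = cccd$
  sorted[2] = ccd$c
  sorted[3] = cd$cc
  sorted[4] = d$ccc
sorted[2] = ccd$c

Answer: ccd$c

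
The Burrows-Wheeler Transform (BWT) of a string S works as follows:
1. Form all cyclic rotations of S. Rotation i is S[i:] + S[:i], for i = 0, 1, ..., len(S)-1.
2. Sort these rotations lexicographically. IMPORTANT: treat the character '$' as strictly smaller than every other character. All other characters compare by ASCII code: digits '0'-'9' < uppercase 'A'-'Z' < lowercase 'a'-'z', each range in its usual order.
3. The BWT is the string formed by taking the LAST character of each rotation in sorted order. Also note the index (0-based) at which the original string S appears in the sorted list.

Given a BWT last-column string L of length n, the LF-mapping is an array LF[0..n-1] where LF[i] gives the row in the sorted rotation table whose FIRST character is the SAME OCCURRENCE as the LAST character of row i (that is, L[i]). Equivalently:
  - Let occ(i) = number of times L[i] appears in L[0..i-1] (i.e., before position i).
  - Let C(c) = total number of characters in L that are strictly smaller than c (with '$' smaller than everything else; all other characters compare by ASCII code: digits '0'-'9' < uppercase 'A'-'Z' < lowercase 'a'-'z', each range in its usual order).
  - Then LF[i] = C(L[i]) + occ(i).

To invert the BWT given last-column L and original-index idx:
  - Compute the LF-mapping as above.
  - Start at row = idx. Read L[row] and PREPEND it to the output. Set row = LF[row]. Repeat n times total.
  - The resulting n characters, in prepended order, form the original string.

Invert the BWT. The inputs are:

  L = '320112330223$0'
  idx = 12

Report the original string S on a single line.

LF mapping: 10 6 1 4 5 7 11 12 2 8 9 13 0 3
Walk LF starting at row 12, prepending L[row]:
  step 1: row=12, L[12]='$', prepend. Next row=LF[12]=0
  step 2: row=0, L[0]='3', prepend. Next row=LF[0]=10
  step 3: row=10, L[10]='2', prepend. Next row=LF[10]=9
  step 4: row=9, L[9]='2', prepend. Next row=LF[9]=8
  step 5: row=8, L[8]='0', prepend. Next row=LF[8]=2
  step 6: row=2, L[2]='0', prepend. Next row=LF[2]=1
  step 7: row=1, L[1]='2', prepend. Next row=LF[1]=6
  step 8: row=6, L[6]='3', prepend. Next row=LF[6]=11
  step 9: row=11, L[11]='3', prepend. Next row=LF[11]=13
  step 10: row=13, L[13]='0', prepend. Next row=LF[13]=3
  step 11: row=3, L[3]='1', prepend. Next row=LF[3]=4
  step 12: row=4, L[4]='1', prepend. Next row=LF[4]=5
  step 13: row=5, L[5]='2', prepend. Next row=LF[5]=7
  step 14: row=7, L[7]='3', prepend. Next row=LF[7]=12
Reversed output: 3211033200223$

Answer: 3211033200223$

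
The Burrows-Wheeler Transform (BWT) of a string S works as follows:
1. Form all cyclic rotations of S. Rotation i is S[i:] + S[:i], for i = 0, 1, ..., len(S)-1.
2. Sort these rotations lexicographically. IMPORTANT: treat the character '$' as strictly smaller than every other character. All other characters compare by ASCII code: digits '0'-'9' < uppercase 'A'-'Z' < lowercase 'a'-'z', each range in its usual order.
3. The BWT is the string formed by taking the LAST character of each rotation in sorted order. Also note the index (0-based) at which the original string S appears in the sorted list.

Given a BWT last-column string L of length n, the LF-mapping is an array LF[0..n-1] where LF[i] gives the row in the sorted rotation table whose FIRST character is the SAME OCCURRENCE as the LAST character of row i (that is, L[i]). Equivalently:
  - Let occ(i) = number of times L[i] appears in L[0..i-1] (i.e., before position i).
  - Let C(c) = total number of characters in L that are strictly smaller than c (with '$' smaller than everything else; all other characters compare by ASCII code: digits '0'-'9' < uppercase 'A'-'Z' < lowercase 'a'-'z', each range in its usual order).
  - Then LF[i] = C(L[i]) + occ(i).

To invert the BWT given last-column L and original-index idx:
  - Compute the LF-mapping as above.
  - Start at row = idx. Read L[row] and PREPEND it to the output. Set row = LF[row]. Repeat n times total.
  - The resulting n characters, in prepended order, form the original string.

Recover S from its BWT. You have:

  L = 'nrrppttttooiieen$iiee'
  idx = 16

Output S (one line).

LF mapping: 9 15 16 13 14 17 18 19 20 11 12 5 6 1 2 10 0 7 8 3 4
Walk LF starting at row 16, prepending L[row]:
  step 1: row=16, L[16]='$', prepend. Next row=LF[16]=0
  step 2: row=0, L[0]='n', prepend. Next row=LF[0]=9
  step 3: row=9, L[9]='o', prepend. Next row=LF[9]=11
  step 4: row=11, L[11]='i', prepend. Next row=LF[11]=5
  step 5: row=5, L[5]='t', prepend. Next row=LF[5]=17
  step 6: row=17, L[17]='i', prepend. Next row=LF[17]=7
  step 7: row=7, L[7]='t', prepend. Next row=LF[7]=19
  step 8: row=19, L[19]='e', prepend. Next row=LF[19]=3
  step 9: row=3, L[3]='p', prepend. Next row=LF[3]=13
  step 10: row=13, L[13]='e', prepend. Next row=LF[13]=1
  step 11: row=1, L[1]='r', prepend. Next row=LF[1]=15
  step 12: row=15, L[15]='n', prepend. Next row=LF[15]=10
  step 13: row=10, L[10]='o', prepend. Next row=LF[10]=12
  step 14: row=12, L[12]='i', prepend. Next row=LF[12]=6
  step 15: row=6, L[6]='t', prepend. Next row=LF[6]=18
  step 16: row=18, L[18]='i', prepend. Next row=LF[18]=8
  step 17: row=8, L[8]='t', prepend. Next row=LF[8]=20
  step 18: row=20, L[20]='e', prepend. Next row=LF[20]=4
  step 19: row=4, L[4]='p', prepend. Next row=LF[4]=14
  step 20: row=14, L[14]='e', prepend. Next row=LF[14]=2
  step 21: row=2, L[2]='r', prepend. Next row=LF[2]=16
Reversed output: repetitionrepetition$

Answer: repetitionrepetition$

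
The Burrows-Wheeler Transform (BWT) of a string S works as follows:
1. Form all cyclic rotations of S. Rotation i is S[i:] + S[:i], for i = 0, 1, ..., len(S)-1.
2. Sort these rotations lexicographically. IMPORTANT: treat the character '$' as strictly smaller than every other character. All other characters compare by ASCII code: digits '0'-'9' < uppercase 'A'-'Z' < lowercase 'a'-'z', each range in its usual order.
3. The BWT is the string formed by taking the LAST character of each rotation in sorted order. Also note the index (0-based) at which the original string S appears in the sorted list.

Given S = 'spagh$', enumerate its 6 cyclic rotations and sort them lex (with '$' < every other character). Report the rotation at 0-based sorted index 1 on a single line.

Answer: agh$sp

Derivation:
All 6 rotations (rotation i = S[i:]+S[:i]):
  rot[0] = spagh$
  rot[1] = pagh$s
  rot[2] = agh$sp
  rot[3] = gh$spa
  rot[4] = h$spag
  rot[5] = $spagh
Sorted (with $ < everything):
  sorted[0] = $spagh
  sorted[1] = agh$sp
  sorted[2] = gh$spa
  sorted[3] = h$spag
  sorted[4] = pagh$s
  sorted[5] = spagh$
sorted[1] = agh$sp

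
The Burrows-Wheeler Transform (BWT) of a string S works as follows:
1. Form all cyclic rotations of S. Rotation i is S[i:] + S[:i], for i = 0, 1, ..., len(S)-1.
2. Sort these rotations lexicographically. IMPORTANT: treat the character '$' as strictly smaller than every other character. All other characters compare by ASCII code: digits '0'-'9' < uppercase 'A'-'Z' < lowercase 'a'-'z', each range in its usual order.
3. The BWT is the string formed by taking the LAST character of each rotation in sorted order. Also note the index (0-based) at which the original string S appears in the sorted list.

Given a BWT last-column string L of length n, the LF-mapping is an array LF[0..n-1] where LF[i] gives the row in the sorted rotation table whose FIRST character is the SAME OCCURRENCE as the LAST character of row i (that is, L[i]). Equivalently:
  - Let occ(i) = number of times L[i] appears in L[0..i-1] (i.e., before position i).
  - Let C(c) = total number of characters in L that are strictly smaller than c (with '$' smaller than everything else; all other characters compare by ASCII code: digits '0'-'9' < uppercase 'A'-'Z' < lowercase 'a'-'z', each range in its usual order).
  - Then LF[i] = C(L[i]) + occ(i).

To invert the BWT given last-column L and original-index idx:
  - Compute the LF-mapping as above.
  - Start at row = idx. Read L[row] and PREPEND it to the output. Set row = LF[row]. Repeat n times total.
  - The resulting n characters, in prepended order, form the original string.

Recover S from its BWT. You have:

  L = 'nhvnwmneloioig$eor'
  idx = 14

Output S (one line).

LF mapping: 9 4 16 10 17 8 11 1 7 12 5 13 6 3 0 2 14 15
Walk LF starting at row 14, prepending L[row]:
  step 1: row=14, L[14]='$', prepend. Next row=LF[14]=0
  step 2: row=0, L[0]='n', prepend. Next row=LF[0]=9
  step 3: row=9, L[9]='o', prepend. Next row=LF[9]=12
  step 4: row=12, L[12]='i', prepend. Next row=LF[12]=6
  step 5: row=6, L[6]='n', prepend. Next row=LF[6]=11
  step 6: row=11, L[11]='o', prepend. Next row=LF[11]=13
  step 7: row=13, L[13]='g', prepend. Next row=LF[13]=3
  step 8: row=3, L[3]='n', prepend. Next row=LF[3]=10
  step 9: row=10, L[10]='i', prepend. Next row=LF[10]=5
  step 10: row=5, L[5]='m', prepend. Next row=LF[5]=8
  step 11: row=8, L[8]='l', prepend. Next row=LF[8]=7
  step 12: row=7, L[7]='e', prepend. Next row=LF[7]=1
  step 13: row=1, L[1]='h', prepend. Next row=LF[1]=4
  step 14: row=4, L[4]='w', prepend. Next row=LF[4]=17
  step 15: row=17, L[17]='r', prepend. Next row=LF[17]=15
  step 16: row=15, L[15]='e', prepend. Next row=LF[15]=2
  step 17: row=2, L[2]='v', prepend. Next row=LF[2]=16
  step 18: row=16, L[16]='o', prepend. Next row=LF[16]=14
Reversed output: overwhelmingonion$

Answer: overwhelmingonion$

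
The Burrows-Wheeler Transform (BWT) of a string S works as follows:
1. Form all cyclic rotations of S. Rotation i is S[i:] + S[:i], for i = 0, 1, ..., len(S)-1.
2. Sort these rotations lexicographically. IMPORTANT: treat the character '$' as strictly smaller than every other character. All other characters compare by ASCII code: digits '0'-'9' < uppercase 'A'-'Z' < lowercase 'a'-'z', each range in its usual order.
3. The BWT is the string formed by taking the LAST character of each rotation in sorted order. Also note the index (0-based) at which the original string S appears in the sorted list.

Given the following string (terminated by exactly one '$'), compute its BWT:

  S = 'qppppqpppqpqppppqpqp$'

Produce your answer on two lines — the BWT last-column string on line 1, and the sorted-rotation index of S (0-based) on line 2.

Answer: pqqqppqpppqqpppp$pppp
16

Derivation:
All 21 rotations (rotation i = S[i:]+S[:i]):
  rot[0] = qppppqpppqpqppppqpqp$
  rot[1] = ppppqpppqpqppppqpqp$q
  rot[2] = pppqpppqpqppppqpqp$qp
  rot[3] = ppqpppqpqppppqpqp$qpp
  rot[4] = pqpppqpqppppqpqp$qppp
  rot[5] = qpppqpqppppqpqp$qpppp
  rot[6] = pppqpqppppqpqp$qppppq
  rot[7] = ppqpqppppqpqp$qppppqp
  rot[8] = pqpqppppqpqp$qppppqpp
  rot[9] = qpqppppqpqp$qppppqppp
  rot[10] = pqppppqpqp$qppppqpppq
  rot[11] = qppppqpqp$qppppqpppqp
  rot[12] = ppppqpqp$qppppqpppqpq
  rot[13] = pppqpqp$qppppqpppqpqp
  rot[14] = ppqpqp$qppppqpppqpqpp
  rot[15] = pqpqp$qppppqpppqpqppp
  rot[16] = qpqp$qppppqpppqpqpppp
  rot[17] = pqp$qppppqpppqpqppppq
  rot[18] = qp$qppppqpppqpqppppqp
  rot[19] = p$qppppqpppqpqppppqpq
  rot[20] = $qppppqpppqpqppppqpqp
Sorted (with $ < everything):
  sorted[0] = $qppppqpppqpqppppqpqp  (last char: 'p')
  sorted[1] = p$qppppqpppqpqppppqpq  (last char: 'q')
  sorted[2] = ppppqpppqpqppppqpqp$q  (last char: 'q')
  sorted[3] = ppppqpqp$qppppqpppqpq  (last char: 'q')
  sorted[4] = pppqpppqpqppppqpqp$qp  (last char: 'p')
  sorted[5] = pppqpqp$qppppqpppqpqp  (last char: 'p')
  sorted[6] = pppqpqppppqpqp$qppppq  (last char: 'q')
  sorted[7] = ppqpppqpqppppqpqp$qpp  (last char: 'p')
  sorted[8] = ppqpqp$qppppqpppqpqpp  (last char: 'p')
  sorted[9] = ppqpqppppqpqp$qppppqp  (last char: 'p')
  sorted[10] = pqp$qppppqpppqpqppppq  (last char: 'q')
  sorted[11] = pqppppqpqp$qppppqpppq  (last char: 'q')
  sorted[12] = pqpppqpqppppqpqp$qppp  (last char: 'p')
  sorted[13] = pqpqp$qppppqpppqpqppp  (last char: 'p')
  sorted[14] = pqpqppppqpqp$qppppqpp  (last char: 'p')
  sorted[15] = qp$qppppqpppqpqppppqp  (last char: 'p')
  sorted[16] = qppppqpppqpqppppqpqp$  (last char: '$')
  sorted[17] = qppppqpqp$qppppqpppqp  (last char: 'p')
  sorted[18] = qpppqpqppppqpqp$qpppp  (last char: 'p')
  sorted[19] = qpqp$qppppqpppqpqpppp  (last char: 'p')
  sorted[20] = qpqppppqpqp$qppppqppp  (last char: 'p')
Last column: pqqqppqpppqqpppp$pppp
Original string S is at sorted index 16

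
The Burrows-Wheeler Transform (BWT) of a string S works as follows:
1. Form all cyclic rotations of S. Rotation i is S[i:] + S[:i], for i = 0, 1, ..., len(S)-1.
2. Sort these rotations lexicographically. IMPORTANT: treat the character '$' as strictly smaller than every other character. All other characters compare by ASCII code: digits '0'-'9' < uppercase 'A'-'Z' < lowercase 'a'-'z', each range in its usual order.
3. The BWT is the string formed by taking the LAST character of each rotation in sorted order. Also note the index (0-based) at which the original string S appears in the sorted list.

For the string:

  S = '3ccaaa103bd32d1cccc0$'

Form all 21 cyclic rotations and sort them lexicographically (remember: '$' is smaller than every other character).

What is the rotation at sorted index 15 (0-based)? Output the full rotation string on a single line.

Answer: cc0$3ccaaa103bd32d1cc

Derivation:
All 21 rotations (rotation i = S[i:]+S[:i]):
  rot[0] = 3ccaaa103bd32d1cccc0$
  rot[1] = ccaaa103bd32d1cccc0$3
  rot[2] = caaa103bd32d1cccc0$3c
  rot[3] = aaa103bd32d1cccc0$3cc
  rot[4] = aa103bd32d1cccc0$3cca
  rot[5] = a103bd32d1cccc0$3ccaa
  rot[6] = 103bd32d1cccc0$3ccaaa
  rot[7] = 03bd32d1cccc0$3ccaaa1
  rot[8] = 3bd32d1cccc0$3ccaaa10
  rot[9] = bd32d1cccc0$3ccaaa103
  rot[10] = d32d1cccc0$3ccaaa103b
  rot[11] = 32d1cccc0$3ccaaa103bd
  rot[12] = 2d1cccc0$3ccaaa103bd3
  rot[13] = d1cccc0$3ccaaa103bd32
  rot[14] = 1cccc0$3ccaaa103bd32d
  rot[15] = cccc0$3ccaaa103bd32d1
  rot[16] = ccc0$3ccaaa103bd32d1c
  rot[17] = cc0$3ccaaa103bd32d1cc
  rot[18] = c0$3ccaaa103bd32d1ccc
  rot[19] = 0$3ccaaa103bd32d1cccc
  rot[20] = $3ccaaa103bd32d1cccc0
Sorted (with $ < everything):
  sorted[0] = $3ccaaa103bd32d1cccc0
  sorted[1] = 0$3ccaaa103bd32d1cccc
  sorted[2] = 03bd32d1cccc0$3ccaaa1
  sorted[3] = 103bd32d1cccc0$3ccaaa
  sorted[4] = 1cccc0$3ccaaa103bd32d
  sorted[5] = 2d1cccc0$3ccaaa103bd3
  sorted[6] = 32d1cccc0$3ccaaa103bd
  sorted[7] = 3bd32d1cccc0$3ccaaa10
  sorted[8] = 3ccaaa103bd32d1cccc0$
  sorted[9] = a103bd32d1cccc0$3ccaa
  sorted[10] = aa103bd32d1cccc0$3cca
  sorted[11] = aaa103bd32d1cccc0$3cc
  sorted[12] = bd32d1cccc0$3ccaaa103
  sorted[13] = c0$3ccaaa103bd32d1ccc
  sorted[14] = caaa103bd32d1cccc0$3c
  sorted[15] = cc0$3ccaaa103bd32d1cc
  sorted[16] = ccaaa103bd32d1cccc0$3
  sorted[17] = ccc0$3ccaaa103bd32d1c
  sorted[18] = cccc0$3ccaaa103bd32d1
  sorted[19] = d1cccc0$3ccaaa103bd32
  sorted[20] = d32d1cccc0$3ccaaa103b
sorted[15] = cc0$3ccaaa103bd32d1cc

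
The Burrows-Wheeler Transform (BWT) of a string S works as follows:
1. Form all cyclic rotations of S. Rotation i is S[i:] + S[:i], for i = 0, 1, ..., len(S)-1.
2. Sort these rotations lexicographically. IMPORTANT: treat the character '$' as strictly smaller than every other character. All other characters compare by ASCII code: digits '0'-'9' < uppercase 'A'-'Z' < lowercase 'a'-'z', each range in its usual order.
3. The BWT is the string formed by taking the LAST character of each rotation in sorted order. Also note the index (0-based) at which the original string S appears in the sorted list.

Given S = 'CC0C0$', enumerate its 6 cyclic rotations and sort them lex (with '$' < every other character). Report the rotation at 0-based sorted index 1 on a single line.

All 6 rotations (rotation i = S[i:]+S[:i]):
  rot[0] = CC0C0$
  rot[1] = C0C0$C
  rot[2] = 0C0$CC
  rot[3] = C0$CC0
  rot[4] = 0$CC0C
  rot[5] = $CC0C0
Sorted (with $ < everything):
  sorted[0] = $CC0C0
  sorted[1] = 0$CC0C
  sorted[2] = 0C0$CC
  sorted[3] = C0$CC0
  sorted[4] = C0C0$C
  sorted[5] = CC0C0$
sorted[1] = 0$CC0C

Answer: 0$CC0C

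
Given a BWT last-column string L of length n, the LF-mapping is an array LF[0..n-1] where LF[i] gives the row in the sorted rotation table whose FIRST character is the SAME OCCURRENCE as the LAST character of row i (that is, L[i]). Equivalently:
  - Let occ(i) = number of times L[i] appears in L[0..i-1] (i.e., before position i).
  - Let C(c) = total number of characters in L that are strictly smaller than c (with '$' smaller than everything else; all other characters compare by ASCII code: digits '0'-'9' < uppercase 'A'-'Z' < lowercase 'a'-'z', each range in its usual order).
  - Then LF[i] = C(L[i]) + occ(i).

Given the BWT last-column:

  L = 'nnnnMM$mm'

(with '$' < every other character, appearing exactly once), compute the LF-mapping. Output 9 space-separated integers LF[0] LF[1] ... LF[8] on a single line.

Char counts: '$':1, 'M':2, 'm':2, 'n':4
C (first-col start): C('$')=0, C('M')=1, C('m')=3, C('n')=5
L[0]='n': occ=0, LF[0]=C('n')+0=5+0=5
L[1]='n': occ=1, LF[1]=C('n')+1=5+1=6
L[2]='n': occ=2, LF[2]=C('n')+2=5+2=7
L[3]='n': occ=3, LF[3]=C('n')+3=5+3=8
L[4]='M': occ=0, LF[4]=C('M')+0=1+0=1
L[5]='M': occ=1, LF[5]=C('M')+1=1+1=2
L[6]='$': occ=0, LF[6]=C('$')+0=0+0=0
L[7]='m': occ=0, LF[7]=C('m')+0=3+0=3
L[8]='m': occ=1, LF[8]=C('m')+1=3+1=4

Answer: 5 6 7 8 1 2 0 3 4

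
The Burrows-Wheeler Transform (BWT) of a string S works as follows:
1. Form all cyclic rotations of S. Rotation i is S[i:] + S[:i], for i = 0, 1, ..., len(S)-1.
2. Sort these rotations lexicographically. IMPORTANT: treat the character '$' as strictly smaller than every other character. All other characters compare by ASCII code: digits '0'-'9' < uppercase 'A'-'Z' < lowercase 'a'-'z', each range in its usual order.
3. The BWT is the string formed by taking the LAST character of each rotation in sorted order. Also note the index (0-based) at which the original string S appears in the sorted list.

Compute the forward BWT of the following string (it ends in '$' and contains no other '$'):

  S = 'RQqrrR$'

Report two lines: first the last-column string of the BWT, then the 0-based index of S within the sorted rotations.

Answer: RRr$Qrq
3

Derivation:
All 7 rotations (rotation i = S[i:]+S[:i]):
  rot[0] = RQqrrR$
  rot[1] = QqrrR$R
  rot[2] = qrrR$RQ
  rot[3] = rrR$RQq
  rot[4] = rR$RQqr
  rot[5] = R$RQqrr
  rot[6] = $RQqrrR
Sorted (with $ < everything):
  sorted[0] = $RQqrrR  (last char: 'R')
  sorted[1] = QqrrR$R  (last char: 'R')
  sorted[2] = R$RQqrr  (last char: 'r')
  sorted[3] = RQqrrR$  (last char: '$')
  sorted[4] = qrrR$RQ  (last char: 'Q')
  sorted[5] = rR$RQqr  (last char: 'r')
  sorted[6] = rrR$RQq  (last char: 'q')
Last column: RRr$Qrq
Original string S is at sorted index 3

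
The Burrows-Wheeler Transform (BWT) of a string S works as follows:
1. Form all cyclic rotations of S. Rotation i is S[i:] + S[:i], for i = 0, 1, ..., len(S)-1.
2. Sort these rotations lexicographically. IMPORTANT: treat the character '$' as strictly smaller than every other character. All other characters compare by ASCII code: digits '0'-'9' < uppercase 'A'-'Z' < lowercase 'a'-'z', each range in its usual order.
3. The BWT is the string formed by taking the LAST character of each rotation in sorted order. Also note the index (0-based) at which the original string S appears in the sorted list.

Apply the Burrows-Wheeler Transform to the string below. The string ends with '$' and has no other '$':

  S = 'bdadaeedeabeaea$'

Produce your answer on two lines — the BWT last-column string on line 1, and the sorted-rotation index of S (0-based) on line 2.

All 16 rotations (rotation i = S[i:]+S[:i]):
  rot[0] = bdadaeedeabeaea$
  rot[1] = dadaeedeabeaea$b
  rot[2] = adaeedeabeaea$bd
  rot[3] = daeedeabeaea$bda
  rot[4] = aeedeabeaea$bdad
  rot[5] = eedeabeaea$bdada
  rot[6] = edeabeaea$bdadae
  rot[7] = deabeaea$bdadaee
  rot[8] = eabeaea$bdadaeed
  rot[9] = abeaea$bdadaeede
  rot[10] = beaea$bdadaeedea
  rot[11] = eaea$bdadaeedeab
  rot[12] = aea$bdadaeedeabe
  rot[13] = ea$bdadaeedeabea
  rot[14] = a$bdadaeedeabeae
  rot[15] = $bdadaeedeabeaea
Sorted (with $ < everything):
  sorted[0] = $bdadaeedeabeaea  (last char: 'a')
  sorted[1] = a$bdadaeedeabeae  (last char: 'e')
  sorted[2] = abeaea$bdadaeede  (last char: 'e')
  sorted[3] = adaeedeabeaea$bd  (last char: 'd')
  sorted[4] = aea$bdadaeedeabe  (last char: 'e')
  sorted[5] = aeedeabeaea$bdad  (last char: 'd')
  sorted[6] = bdadaeedeabeaea$  (last char: '$')
  sorted[7] = beaea$bdadaeedea  (last char: 'a')
  sorted[8] = dadaeedeabeaea$b  (last char: 'b')
  sorted[9] = daeedeabeaea$bda  (last char: 'a')
  sorted[10] = deabeaea$bdadaee  (last char: 'e')
  sorted[11] = ea$bdadaeedeabea  (last char: 'a')
  sorted[12] = eabeaea$bdadaeed  (last char: 'd')
  sorted[13] = eaea$bdadaeedeab  (last char: 'b')
  sorted[14] = edeabeaea$bdadae  (last char: 'e')
  sorted[15] = eedeabeaea$bdada  (last char: 'a')
Last column: aeeded$abaeadbea
Original string S is at sorted index 6

Answer: aeeded$abaeadbea
6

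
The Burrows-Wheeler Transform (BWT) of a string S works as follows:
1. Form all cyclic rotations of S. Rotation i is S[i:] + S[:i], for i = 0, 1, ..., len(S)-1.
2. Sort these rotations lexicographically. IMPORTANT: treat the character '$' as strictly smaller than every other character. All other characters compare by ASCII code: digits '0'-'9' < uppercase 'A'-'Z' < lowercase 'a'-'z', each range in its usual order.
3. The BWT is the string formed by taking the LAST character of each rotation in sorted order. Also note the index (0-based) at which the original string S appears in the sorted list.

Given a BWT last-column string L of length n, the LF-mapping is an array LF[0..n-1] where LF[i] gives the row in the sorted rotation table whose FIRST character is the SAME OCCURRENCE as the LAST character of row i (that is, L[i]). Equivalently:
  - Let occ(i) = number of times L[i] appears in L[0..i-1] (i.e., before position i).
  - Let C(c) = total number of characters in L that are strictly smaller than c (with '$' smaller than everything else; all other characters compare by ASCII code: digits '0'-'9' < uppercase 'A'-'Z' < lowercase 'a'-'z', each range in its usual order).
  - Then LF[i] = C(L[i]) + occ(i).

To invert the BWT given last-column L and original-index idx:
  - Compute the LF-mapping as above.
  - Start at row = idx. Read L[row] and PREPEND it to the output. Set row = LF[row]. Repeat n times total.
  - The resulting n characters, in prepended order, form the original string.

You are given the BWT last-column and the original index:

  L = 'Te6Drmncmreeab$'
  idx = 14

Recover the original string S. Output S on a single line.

Answer: remembrance6DT$

Derivation:
LF mapping: 3 7 1 2 13 10 12 6 11 14 8 9 4 5 0
Walk LF starting at row 14, prepending L[row]:
  step 1: row=14, L[14]='$', prepend. Next row=LF[14]=0
  step 2: row=0, L[0]='T', prepend. Next row=LF[0]=3
  step 3: row=3, L[3]='D', prepend. Next row=LF[3]=2
  step 4: row=2, L[2]='6', prepend. Next row=LF[2]=1
  step 5: row=1, L[1]='e', prepend. Next row=LF[1]=7
  step 6: row=7, L[7]='c', prepend. Next row=LF[7]=6
  step 7: row=6, L[6]='n', prepend. Next row=LF[6]=12
  step 8: row=12, L[12]='a', prepend. Next row=LF[12]=4
  step 9: row=4, L[4]='r', prepend. Next row=LF[4]=13
  step 10: row=13, L[13]='b', prepend. Next row=LF[13]=5
  step 11: row=5, L[5]='m', prepend. Next row=LF[5]=10
  step 12: row=10, L[10]='e', prepend. Next row=LF[10]=8
  step 13: row=8, L[8]='m', prepend. Next row=LF[8]=11
  step 14: row=11, L[11]='e', prepend. Next row=LF[11]=9
  step 15: row=9, L[9]='r', prepend. Next row=LF[9]=14
Reversed output: remembrance6DT$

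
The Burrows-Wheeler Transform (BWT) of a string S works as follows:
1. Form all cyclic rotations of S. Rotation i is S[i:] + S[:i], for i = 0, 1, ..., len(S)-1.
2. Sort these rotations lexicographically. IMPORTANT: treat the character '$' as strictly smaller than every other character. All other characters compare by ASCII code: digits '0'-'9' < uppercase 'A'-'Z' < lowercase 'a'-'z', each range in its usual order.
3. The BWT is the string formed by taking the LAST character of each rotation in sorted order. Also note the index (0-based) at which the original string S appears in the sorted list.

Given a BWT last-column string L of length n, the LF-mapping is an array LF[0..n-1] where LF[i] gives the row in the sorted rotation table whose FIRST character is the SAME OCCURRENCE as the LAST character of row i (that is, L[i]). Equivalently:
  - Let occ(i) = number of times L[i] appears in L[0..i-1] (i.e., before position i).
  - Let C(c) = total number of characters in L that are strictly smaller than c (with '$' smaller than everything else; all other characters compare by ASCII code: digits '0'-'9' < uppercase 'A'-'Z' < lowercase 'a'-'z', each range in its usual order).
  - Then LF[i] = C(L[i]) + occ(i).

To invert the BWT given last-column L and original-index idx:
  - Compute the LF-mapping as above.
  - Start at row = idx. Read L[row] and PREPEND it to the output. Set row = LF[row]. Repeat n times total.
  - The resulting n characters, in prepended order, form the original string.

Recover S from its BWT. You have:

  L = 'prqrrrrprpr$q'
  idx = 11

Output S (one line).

Answer: rrqprprqrrrp$

Derivation:
LF mapping: 1 6 4 7 8 9 10 2 11 3 12 0 5
Walk LF starting at row 11, prepending L[row]:
  step 1: row=11, L[11]='$', prepend. Next row=LF[11]=0
  step 2: row=0, L[0]='p', prepend. Next row=LF[0]=1
  step 3: row=1, L[1]='r', prepend. Next row=LF[1]=6
  step 4: row=6, L[6]='r', prepend. Next row=LF[6]=10
  step 5: row=10, L[10]='r', prepend. Next row=LF[10]=12
  step 6: row=12, L[12]='q', prepend. Next row=LF[12]=5
  step 7: row=5, L[5]='r', prepend. Next row=LF[5]=9
  step 8: row=9, L[9]='p', prepend. Next row=LF[9]=3
  step 9: row=3, L[3]='r', prepend. Next row=LF[3]=7
  step 10: row=7, L[7]='p', prepend. Next row=LF[7]=2
  step 11: row=2, L[2]='q', prepend. Next row=LF[2]=4
  step 12: row=4, L[4]='r', prepend. Next row=LF[4]=8
  step 13: row=8, L[8]='r', prepend. Next row=LF[8]=11
Reversed output: rrqprprqrrrp$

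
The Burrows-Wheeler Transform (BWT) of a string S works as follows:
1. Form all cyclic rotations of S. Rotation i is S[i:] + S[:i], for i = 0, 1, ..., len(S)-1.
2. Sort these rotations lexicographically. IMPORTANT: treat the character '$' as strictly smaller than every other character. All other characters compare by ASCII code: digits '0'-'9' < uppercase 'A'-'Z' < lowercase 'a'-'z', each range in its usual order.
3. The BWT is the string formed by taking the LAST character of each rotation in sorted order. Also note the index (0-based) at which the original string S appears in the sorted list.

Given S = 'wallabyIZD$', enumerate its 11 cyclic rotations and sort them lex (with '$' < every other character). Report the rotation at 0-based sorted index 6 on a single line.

All 11 rotations (rotation i = S[i:]+S[:i]):
  rot[0] = wallabyIZD$
  rot[1] = allabyIZD$w
  rot[2] = llabyIZD$wa
  rot[3] = labyIZD$wal
  rot[4] = abyIZD$wall
  rot[5] = byIZD$walla
  rot[6] = yIZD$wallab
  rot[7] = IZD$wallaby
  rot[8] = ZD$wallabyI
  rot[9] = D$wallabyIZ
  rot[10] = $wallabyIZD
Sorted (with $ < everything):
  sorted[0] = $wallabyIZD
  sorted[1] = D$wallabyIZ
  sorted[2] = IZD$wallaby
  sorted[3] = ZD$wallabyI
  sorted[4] = abyIZD$wall
  sorted[5] = allabyIZD$w
  sorted[6] = byIZD$walla
  sorted[7] = labyIZD$wal
  sorted[8] = llabyIZD$wa
  sorted[9] = wallabyIZD$
  sorted[10] = yIZD$wallab
sorted[6] = byIZD$walla

Answer: byIZD$walla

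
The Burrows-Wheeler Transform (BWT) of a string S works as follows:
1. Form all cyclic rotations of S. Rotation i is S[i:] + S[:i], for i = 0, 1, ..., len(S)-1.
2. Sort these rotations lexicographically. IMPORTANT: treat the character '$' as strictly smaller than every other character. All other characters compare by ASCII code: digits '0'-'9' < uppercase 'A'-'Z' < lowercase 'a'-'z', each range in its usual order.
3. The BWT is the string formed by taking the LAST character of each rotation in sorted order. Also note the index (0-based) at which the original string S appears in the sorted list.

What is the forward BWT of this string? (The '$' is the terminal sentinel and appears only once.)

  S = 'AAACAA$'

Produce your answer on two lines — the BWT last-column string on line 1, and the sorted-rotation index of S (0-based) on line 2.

Answer: AAC$AAA
3

Derivation:
All 7 rotations (rotation i = S[i:]+S[:i]):
  rot[0] = AAACAA$
  rot[1] = AACAA$A
  rot[2] = ACAA$AA
  rot[3] = CAA$AAA
  rot[4] = AA$AAAC
  rot[5] = A$AAACA
  rot[6] = $AAACAA
Sorted (with $ < everything):
  sorted[0] = $AAACAA  (last char: 'A')
  sorted[1] = A$AAACA  (last char: 'A')
  sorted[2] = AA$AAAC  (last char: 'C')
  sorted[3] = AAACAA$  (last char: '$')
  sorted[4] = AACAA$A  (last char: 'A')
  sorted[5] = ACAA$AA  (last char: 'A')
  sorted[6] = CAA$AAA  (last char: 'A')
Last column: AAC$AAA
Original string S is at sorted index 3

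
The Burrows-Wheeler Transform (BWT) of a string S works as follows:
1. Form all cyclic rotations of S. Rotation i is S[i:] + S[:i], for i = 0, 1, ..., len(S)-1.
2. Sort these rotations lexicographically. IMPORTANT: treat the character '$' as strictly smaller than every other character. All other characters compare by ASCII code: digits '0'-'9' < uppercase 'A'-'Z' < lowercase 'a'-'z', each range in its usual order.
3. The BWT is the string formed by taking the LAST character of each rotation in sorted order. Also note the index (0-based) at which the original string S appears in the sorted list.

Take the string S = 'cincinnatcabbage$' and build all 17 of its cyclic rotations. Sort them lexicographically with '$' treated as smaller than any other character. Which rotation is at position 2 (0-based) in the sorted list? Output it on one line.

Answer: age$cincinnatcabb

Derivation:
All 17 rotations (rotation i = S[i:]+S[:i]):
  rot[0] = cincinnatcabbage$
  rot[1] = incinnatcabbage$c
  rot[2] = ncinnatcabbage$ci
  rot[3] = cinnatcabbage$cin
  rot[4] = innatcabbage$cinc
  rot[5] = nnatcabbage$cinci
  rot[6] = natcabbage$cincin
  rot[7] = atcabbage$cincinn
  rot[8] = tcabbage$cincinna
  rot[9] = cabbage$cincinnat
  rot[10] = abbage$cincinnatc
  rot[11] = bbage$cincinnatca
  rot[12] = bage$cincinnatcab
  rot[13] = age$cincinnatcabb
  rot[14] = ge$cincinnatcabba
  rot[15] = e$cincinnatcabbag
  rot[16] = $cincinnatcabbage
Sorted (with $ < everything):
  sorted[0] = $cincinnatcabbage
  sorted[1] = abbage$cincinnatc
  sorted[2] = age$cincinnatcabb
  sorted[3] = atcabbage$cincinn
  sorted[4] = bage$cincinnatcab
  sorted[5] = bbage$cincinnatca
  sorted[6] = cabbage$cincinnat
  sorted[7] = cincinnatcabbage$
  sorted[8] = cinnatcabbage$cin
  sorted[9] = e$cincinnatcabbag
  sorted[10] = ge$cincinnatcabba
  sorted[11] = incinnatcabbage$c
  sorted[12] = innatcabbage$cinc
  sorted[13] = natcabbage$cincin
  sorted[14] = ncinnatcabbage$ci
  sorted[15] = nnatcabbage$cinci
  sorted[16] = tcabbage$cincinna
sorted[2] = age$cincinnatcabb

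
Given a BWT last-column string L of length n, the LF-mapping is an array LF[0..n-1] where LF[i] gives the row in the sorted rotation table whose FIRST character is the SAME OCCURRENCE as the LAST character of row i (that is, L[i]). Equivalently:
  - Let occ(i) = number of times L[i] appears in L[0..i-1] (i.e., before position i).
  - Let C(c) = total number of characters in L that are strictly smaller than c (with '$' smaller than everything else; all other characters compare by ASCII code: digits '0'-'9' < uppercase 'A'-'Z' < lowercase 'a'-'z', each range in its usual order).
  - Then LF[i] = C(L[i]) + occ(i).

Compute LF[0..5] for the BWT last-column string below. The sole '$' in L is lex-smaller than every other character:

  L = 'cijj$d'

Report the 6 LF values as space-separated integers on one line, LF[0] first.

Char counts: '$':1, 'c':1, 'd':1, 'i':1, 'j':2
C (first-col start): C('$')=0, C('c')=1, C('d')=2, C('i')=3, C('j')=4
L[0]='c': occ=0, LF[0]=C('c')+0=1+0=1
L[1]='i': occ=0, LF[1]=C('i')+0=3+0=3
L[2]='j': occ=0, LF[2]=C('j')+0=4+0=4
L[3]='j': occ=1, LF[3]=C('j')+1=4+1=5
L[4]='$': occ=0, LF[4]=C('$')+0=0+0=0
L[5]='d': occ=0, LF[5]=C('d')+0=2+0=2

Answer: 1 3 4 5 0 2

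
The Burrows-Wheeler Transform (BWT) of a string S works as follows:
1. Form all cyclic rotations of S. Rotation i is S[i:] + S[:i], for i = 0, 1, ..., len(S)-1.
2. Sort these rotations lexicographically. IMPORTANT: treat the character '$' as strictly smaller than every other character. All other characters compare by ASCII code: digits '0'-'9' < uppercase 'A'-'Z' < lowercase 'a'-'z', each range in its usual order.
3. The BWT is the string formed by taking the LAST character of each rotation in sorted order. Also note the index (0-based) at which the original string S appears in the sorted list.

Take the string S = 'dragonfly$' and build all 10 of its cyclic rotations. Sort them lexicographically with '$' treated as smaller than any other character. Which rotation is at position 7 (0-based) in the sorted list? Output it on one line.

Answer: onfly$drag

Derivation:
All 10 rotations (rotation i = S[i:]+S[:i]):
  rot[0] = dragonfly$
  rot[1] = ragonfly$d
  rot[2] = agonfly$dr
  rot[3] = gonfly$dra
  rot[4] = onfly$drag
  rot[5] = nfly$drago
  rot[6] = fly$dragon
  rot[7] = ly$dragonf
  rot[8] = y$dragonfl
  rot[9] = $dragonfly
Sorted (with $ < everything):
  sorted[0] = $dragonfly
  sorted[1] = agonfly$dr
  sorted[2] = dragonfly$
  sorted[3] = fly$dragon
  sorted[4] = gonfly$dra
  sorted[5] = ly$dragonf
  sorted[6] = nfly$drago
  sorted[7] = onfly$drag
  sorted[8] = ragonfly$d
  sorted[9] = y$dragonfl
sorted[7] = onfly$drag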